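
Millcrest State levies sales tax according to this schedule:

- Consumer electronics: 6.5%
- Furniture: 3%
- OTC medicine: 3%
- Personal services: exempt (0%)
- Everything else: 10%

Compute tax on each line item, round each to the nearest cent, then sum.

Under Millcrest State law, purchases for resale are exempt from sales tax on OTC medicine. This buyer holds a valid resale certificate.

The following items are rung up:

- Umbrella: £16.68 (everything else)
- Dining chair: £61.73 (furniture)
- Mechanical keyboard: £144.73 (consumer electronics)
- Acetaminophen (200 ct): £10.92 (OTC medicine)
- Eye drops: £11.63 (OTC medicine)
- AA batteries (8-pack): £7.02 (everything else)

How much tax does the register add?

Umbrella £16.68: everything else → 10% → £1.67
Dining chair £61.73: furniture → 3% → £1.85
Mechanical keyboard £144.73: consumer electronics → 6.5% → £9.41
Acetaminophen (200 ct) £10.92: OTC medicine, buyer-exempt → 0% → £0.00
Eye drops £11.63: OTC medicine, buyer-exempt → 0% → £0.00
AA batteries (8-pack) £7.02: everything else → 10% → £0.70
Total tax = £1.67 + £1.85 + £9.41 + £0.70 = £13.63

£13.63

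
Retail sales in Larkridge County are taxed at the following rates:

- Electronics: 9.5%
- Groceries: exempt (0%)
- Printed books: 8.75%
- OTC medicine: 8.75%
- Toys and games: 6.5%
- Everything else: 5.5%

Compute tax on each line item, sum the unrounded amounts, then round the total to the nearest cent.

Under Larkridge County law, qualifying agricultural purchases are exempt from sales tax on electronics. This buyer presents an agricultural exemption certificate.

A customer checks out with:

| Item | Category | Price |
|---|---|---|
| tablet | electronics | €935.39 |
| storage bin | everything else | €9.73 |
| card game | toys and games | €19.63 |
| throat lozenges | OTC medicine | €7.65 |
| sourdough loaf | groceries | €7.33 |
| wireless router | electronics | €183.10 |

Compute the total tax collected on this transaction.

Tablet €935.39: electronics, buyer-exempt → 0% → €0.00
Storage bin €9.73: everything else → 5.5% → €0.53515
Card game €19.63: toys and games → 6.5% → €1.27595
Throat lozenges €7.65: OTC medicine → 8.75% → €0.669375
Sourdough loaf €7.33: groceries → 0% → €0.00
Wireless router €183.10: electronics, buyer-exempt → 0% → €0.00
Unrounded tax sum = €2.480475 → €2.48

€2.48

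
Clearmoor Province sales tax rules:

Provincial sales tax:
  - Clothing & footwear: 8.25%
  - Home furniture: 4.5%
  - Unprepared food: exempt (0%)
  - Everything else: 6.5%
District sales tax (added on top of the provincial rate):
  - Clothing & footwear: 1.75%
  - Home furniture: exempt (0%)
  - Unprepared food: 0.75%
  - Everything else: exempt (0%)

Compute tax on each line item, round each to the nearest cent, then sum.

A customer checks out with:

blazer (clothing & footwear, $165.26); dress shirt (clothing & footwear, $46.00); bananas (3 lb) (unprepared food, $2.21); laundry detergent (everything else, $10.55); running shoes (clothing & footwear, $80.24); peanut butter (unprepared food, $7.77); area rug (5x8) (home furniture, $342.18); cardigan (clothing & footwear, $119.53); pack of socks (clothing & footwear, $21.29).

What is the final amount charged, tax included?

Blazer $165.26: clothing & footwear → 8.25% + 1.75% district = 10% → $16.53
Dress shirt $46.00: clothing & footwear → 8.25% + 1.75% district = 10% → $4.60
Bananas (3 lb) $2.21: unprepared food → 0% + 0.75% district = 0.75% → $0.02
Laundry detergent $10.55: everything else → 6.5% + 0% district = 6.5% → $0.69
Running shoes $80.24: clothing & footwear → 8.25% + 1.75% district = 10% → $8.02
Peanut butter $7.77: unprepared food → 0% + 0.75% district = 0.75% → $0.06
Area rug (5x8) $342.18: home furniture → 4.5% + 0% district = 4.5% → $15.40
Cardigan $119.53: clothing & footwear → 8.25% + 1.75% district = 10% → $11.95
Pack of socks $21.29: clothing & footwear → 8.25% + 1.75% district = 10% → $2.13
Subtotal = $795.03; tax = $59.40; total due = $854.43

$854.43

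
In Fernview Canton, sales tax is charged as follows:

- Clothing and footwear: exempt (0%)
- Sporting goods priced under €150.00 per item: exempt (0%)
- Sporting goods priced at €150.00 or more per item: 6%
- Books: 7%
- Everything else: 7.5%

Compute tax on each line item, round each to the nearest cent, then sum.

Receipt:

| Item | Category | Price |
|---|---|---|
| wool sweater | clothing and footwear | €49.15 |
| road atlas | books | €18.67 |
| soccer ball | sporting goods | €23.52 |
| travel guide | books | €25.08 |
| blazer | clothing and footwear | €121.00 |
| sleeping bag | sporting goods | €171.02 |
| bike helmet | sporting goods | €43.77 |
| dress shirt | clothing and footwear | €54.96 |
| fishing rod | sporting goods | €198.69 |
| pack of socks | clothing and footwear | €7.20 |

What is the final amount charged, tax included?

€738.31

Wool sweater €49.15: clothing and footwear → 0% → €0.00
Road atlas €18.67: books → 7% → €1.31
Soccer ball €23.52: sporting goods, under €150.00 → 0% → €0.00
Travel guide €25.08: books → 7% → €1.76
Blazer €121.00: clothing and footwear → 0% → €0.00
Sleeping bag €171.02: sporting goods, €150.00 or more → 6% → €10.26
Bike helmet €43.77: sporting goods, under €150.00 → 0% → €0.00
Dress shirt €54.96: clothing and footwear → 0% → €0.00
Fishing rod €198.69: sporting goods, €150.00 or more → 6% → €11.92
Pack of socks €7.20: clothing and footwear → 0% → €0.00
Subtotal = €713.06; tax = €25.25; total due = €738.31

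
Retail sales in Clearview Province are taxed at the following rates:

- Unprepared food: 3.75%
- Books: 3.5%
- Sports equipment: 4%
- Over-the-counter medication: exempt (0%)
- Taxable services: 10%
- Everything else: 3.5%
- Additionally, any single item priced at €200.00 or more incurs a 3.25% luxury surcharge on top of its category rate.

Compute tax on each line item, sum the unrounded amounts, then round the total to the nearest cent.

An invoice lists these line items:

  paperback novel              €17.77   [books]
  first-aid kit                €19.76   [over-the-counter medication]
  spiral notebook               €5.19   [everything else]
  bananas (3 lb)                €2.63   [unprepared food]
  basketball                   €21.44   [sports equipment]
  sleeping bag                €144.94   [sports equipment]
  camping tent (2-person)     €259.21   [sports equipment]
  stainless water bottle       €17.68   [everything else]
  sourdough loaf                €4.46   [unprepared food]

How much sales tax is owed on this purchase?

€27.14

Paperback novel €17.77: books → 3.5% → €0.62195
First-aid kit €19.76: over-the-counter medication → 0% → €0.00
Spiral notebook €5.19: everything else → 3.5% → €0.18165
Bananas (3 lb) €2.63: unprepared food → 3.75% → €0.098625
Basketball €21.44: sports equipment → 4% → €0.8576
Sleeping bag €144.94: sports equipment → 4% → €5.7976
Camping tent (2-person) €259.21: sports equipment → 4% + 3.25% surcharge = 7.25% → €18.792725
Stainless water bottle €17.68: everything else → 3.5% → €0.6188
Sourdough loaf €4.46: unprepared food → 3.75% → €0.16725
Unrounded tax sum = €27.1362 → €27.14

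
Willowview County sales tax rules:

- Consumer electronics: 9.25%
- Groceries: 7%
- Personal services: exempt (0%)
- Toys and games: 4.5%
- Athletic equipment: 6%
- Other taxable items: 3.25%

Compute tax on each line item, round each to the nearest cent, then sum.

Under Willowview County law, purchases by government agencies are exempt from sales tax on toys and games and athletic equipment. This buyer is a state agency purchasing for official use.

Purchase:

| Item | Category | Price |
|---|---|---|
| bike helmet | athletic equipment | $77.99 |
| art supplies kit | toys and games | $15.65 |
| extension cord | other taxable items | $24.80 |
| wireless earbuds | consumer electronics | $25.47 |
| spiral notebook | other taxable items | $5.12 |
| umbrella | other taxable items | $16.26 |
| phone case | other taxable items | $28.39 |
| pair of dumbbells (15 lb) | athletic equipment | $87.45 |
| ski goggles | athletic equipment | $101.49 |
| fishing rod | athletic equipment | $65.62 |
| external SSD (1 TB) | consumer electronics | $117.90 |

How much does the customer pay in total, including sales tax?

$581.84

Bike helmet $77.99: athletic equipment, buyer-exempt → 0% → $0.00
Art supplies kit $15.65: toys and games, buyer-exempt → 0% → $0.00
Extension cord $24.80: other taxable items → 3.25% → $0.81
Wireless earbuds $25.47: consumer electronics → 9.25% → $2.36
Spiral notebook $5.12: other taxable items → 3.25% → $0.17
Umbrella $16.26: other taxable items → 3.25% → $0.53
Phone case $28.39: other taxable items → 3.25% → $0.92
Pair of dumbbells (15 lb) $87.45: athletic equipment, buyer-exempt → 0% → $0.00
Ski goggles $101.49: athletic equipment, buyer-exempt → 0% → $0.00
Fishing rod $65.62: athletic equipment, buyer-exempt → 0% → $0.00
External SSD (1 TB) $117.90: consumer electronics → 9.25% → $10.91
Subtotal = $566.14; tax = $15.70; total due = $581.84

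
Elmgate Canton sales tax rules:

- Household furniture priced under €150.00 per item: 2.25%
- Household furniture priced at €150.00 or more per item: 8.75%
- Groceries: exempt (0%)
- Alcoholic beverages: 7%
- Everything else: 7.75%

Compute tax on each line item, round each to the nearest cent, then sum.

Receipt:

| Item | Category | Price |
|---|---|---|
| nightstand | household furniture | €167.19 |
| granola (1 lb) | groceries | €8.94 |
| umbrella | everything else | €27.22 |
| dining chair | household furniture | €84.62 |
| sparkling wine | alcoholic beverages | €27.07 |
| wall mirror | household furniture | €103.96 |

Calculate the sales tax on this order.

Nightstand €167.19: household furniture, €150.00 or more → 8.75% → €14.63
Granola (1 lb) €8.94: groceries → 0% → €0.00
Umbrella €27.22: everything else → 7.75% → €2.11
Dining chair €84.62: household furniture, under €150.00 → 2.25% → €1.90
Sparkling wine €27.07: alcoholic beverages → 7% → €1.89
Wall mirror €103.96: household furniture, under €150.00 → 2.25% → €2.34
Total tax = €14.63 + €2.11 + €1.90 + €1.89 + €2.34 = €22.87

€22.87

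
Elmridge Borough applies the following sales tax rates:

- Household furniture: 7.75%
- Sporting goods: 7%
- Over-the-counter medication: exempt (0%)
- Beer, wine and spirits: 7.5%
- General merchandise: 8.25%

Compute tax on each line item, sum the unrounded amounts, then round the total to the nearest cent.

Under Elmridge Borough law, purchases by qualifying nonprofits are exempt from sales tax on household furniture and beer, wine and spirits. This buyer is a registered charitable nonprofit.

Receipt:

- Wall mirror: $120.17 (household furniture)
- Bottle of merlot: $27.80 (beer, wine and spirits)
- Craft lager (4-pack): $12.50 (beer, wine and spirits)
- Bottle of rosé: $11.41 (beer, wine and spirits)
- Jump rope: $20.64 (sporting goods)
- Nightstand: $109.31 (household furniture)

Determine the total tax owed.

$1.44

Wall mirror $120.17: household furniture, buyer-exempt → 0% → $0.00
Bottle of merlot $27.80: beer, wine and spirits, buyer-exempt → 0% → $0.00
Craft lager (4-pack) $12.50: beer, wine and spirits, buyer-exempt → 0% → $0.00
Bottle of rosé $11.41: beer, wine and spirits, buyer-exempt → 0% → $0.00
Jump rope $20.64: sporting goods → 7% → $1.4448
Nightstand $109.31: household furniture, buyer-exempt → 0% → $0.00
Unrounded tax sum = $1.4448 → $1.44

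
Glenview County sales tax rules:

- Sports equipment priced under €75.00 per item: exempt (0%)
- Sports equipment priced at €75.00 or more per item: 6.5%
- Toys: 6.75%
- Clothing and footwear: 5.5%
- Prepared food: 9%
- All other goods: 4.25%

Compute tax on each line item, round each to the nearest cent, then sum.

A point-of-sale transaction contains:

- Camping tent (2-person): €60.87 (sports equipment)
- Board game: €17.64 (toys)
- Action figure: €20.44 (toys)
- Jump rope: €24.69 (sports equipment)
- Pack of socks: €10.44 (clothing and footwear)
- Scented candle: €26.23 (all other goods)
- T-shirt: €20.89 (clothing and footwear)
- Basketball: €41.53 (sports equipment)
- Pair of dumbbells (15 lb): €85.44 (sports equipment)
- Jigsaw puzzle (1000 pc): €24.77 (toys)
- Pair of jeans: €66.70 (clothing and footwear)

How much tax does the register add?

€16.29

Camping tent (2-person) €60.87: sports equipment, under €75.00 → 0% → €0.00
Board game €17.64: toys → 6.75% → €1.19
Action figure €20.44: toys → 6.75% → €1.38
Jump rope €24.69: sports equipment, under €75.00 → 0% → €0.00
Pack of socks €10.44: clothing and footwear → 5.5% → €0.57
Scented candle €26.23: all other goods → 4.25% → €1.11
T-shirt €20.89: clothing and footwear → 5.5% → €1.15
Basketball €41.53: sports equipment, under €75.00 → 0% → €0.00
Pair of dumbbells (15 lb) €85.44: sports equipment, €75.00 or more → 6.5% → €5.55
Jigsaw puzzle (1000 pc) €24.77: toys → 6.75% → €1.67
Pair of jeans €66.70: clothing and footwear → 5.5% → €3.67
Total tax = €1.19 + €1.38 + €0.57 + €1.11 + €1.15 + €5.55 + €1.67 + €3.67 = €16.29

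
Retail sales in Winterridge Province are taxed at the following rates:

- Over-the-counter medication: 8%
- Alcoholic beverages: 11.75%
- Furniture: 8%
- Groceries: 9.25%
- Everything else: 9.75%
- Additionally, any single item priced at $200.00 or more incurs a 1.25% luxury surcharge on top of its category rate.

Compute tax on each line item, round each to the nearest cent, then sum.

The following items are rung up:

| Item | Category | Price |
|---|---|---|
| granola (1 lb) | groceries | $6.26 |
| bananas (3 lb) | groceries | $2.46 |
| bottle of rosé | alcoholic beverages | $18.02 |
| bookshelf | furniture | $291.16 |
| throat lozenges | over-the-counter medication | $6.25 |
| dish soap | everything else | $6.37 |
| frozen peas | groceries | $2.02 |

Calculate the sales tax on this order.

$31.17

Granola (1 lb) $6.26: groceries → 9.25% → $0.58
Bananas (3 lb) $2.46: groceries → 9.25% → $0.23
Bottle of rosé $18.02: alcoholic beverages → 11.75% → $2.12
Bookshelf $291.16: furniture → 8% + 1.25% surcharge = 9.25% → $26.93
Throat lozenges $6.25: over-the-counter medication → 8% → $0.50
Dish soap $6.37: everything else → 9.75% → $0.62
Frozen peas $2.02: groceries → 9.25% → $0.19
Total tax = $0.58 + $0.23 + $2.12 + $26.93 + $0.50 + $0.62 + $0.19 = $31.17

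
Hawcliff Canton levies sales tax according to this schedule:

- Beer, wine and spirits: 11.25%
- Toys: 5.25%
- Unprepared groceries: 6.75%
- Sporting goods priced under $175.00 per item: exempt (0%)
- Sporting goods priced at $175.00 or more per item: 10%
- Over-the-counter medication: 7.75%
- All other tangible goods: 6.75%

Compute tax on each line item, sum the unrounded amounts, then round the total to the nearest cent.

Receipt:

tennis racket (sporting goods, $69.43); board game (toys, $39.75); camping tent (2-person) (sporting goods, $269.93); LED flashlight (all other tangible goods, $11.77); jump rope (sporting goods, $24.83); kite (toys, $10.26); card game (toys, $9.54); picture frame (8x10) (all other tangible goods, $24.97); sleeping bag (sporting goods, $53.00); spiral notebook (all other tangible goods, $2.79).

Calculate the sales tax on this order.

$32.79

Tennis racket $69.43: sporting goods, under $175.00 → 0% → $0.00
Board game $39.75: toys → 5.25% → $2.086875
Camping tent (2-person) $269.93: sporting goods, $175.00 or more → 10% → $26.993
LED flashlight $11.77: all other tangible goods → 6.75% → $0.794475
Jump rope $24.83: sporting goods, under $175.00 → 0% → $0.00
Kite $10.26: toys → 5.25% → $0.53865
Card game $9.54: toys → 5.25% → $0.50085
Picture frame (8x10) $24.97: all other tangible goods → 6.75% → $1.685475
Sleeping bag $53.00: sporting goods, under $175.00 → 0% → $0.00
Spiral notebook $2.79: all other tangible goods → 6.75% → $0.188325
Unrounded tax sum = $32.78765 → $32.79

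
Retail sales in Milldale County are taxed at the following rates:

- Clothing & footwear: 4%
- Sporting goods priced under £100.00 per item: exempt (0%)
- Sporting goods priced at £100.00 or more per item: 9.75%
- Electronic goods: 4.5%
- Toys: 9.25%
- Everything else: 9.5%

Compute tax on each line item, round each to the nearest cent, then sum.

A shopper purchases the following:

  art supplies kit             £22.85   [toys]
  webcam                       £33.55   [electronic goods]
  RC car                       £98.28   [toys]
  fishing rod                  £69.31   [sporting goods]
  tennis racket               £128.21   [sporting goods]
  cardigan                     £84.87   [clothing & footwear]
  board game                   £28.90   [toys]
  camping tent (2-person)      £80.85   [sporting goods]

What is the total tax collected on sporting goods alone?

£12.50

Fishing rod £69.31: sporting goods, under £100.00 → 0% → £0.00
Tennis racket £128.21: sporting goods, £100.00 or more → 9.75% → £12.50
Camping tent (2-person) £80.85: sporting goods, under £100.00 → 0% → £0.00
Tax on sporting goods = £0.00 + £12.50 + £0.00 = £12.50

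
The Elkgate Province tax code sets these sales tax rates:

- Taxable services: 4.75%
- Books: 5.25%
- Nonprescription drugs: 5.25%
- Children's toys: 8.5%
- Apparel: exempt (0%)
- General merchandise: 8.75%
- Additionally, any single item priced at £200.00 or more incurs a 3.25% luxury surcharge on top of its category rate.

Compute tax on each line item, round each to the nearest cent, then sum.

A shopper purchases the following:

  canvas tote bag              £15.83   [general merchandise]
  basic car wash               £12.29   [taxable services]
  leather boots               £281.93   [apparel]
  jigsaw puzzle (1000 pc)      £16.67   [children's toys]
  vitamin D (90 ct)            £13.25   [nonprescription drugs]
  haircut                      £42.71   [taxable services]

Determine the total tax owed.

Canvas tote bag £15.83: general merchandise → 8.75% → £1.39
Basic car wash £12.29: taxable services → 4.75% → £0.58
Leather boots £281.93: apparel → 0% + 3.25% surcharge = 3.25% → £9.16
Jigsaw puzzle (1000 pc) £16.67: children's toys → 8.5% → £1.42
Vitamin D (90 ct) £13.25: nonprescription drugs → 5.25% → £0.70
Haircut £42.71: taxable services → 4.75% → £2.03
Total tax = £1.39 + £0.58 + £9.16 + £1.42 + £0.70 + £2.03 = £15.28

£15.28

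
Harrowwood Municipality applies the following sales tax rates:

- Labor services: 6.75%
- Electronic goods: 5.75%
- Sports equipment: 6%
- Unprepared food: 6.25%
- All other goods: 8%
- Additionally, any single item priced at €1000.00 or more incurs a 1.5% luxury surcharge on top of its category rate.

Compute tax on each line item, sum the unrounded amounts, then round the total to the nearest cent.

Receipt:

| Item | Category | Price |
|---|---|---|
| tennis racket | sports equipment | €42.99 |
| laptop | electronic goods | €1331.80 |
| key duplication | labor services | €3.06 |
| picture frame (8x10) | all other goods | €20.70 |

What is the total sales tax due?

€101.00

Tennis racket €42.99: sports equipment → 6% → €2.5794
Laptop €1331.80: electronic goods → 5.75% + 1.5% surcharge = 7.25% → €96.5555
Key duplication €3.06: labor services → 6.75% → €0.20655
Picture frame (8x10) €20.70: all other goods → 8% → €1.656
Unrounded tax sum = €100.99745 → €101.00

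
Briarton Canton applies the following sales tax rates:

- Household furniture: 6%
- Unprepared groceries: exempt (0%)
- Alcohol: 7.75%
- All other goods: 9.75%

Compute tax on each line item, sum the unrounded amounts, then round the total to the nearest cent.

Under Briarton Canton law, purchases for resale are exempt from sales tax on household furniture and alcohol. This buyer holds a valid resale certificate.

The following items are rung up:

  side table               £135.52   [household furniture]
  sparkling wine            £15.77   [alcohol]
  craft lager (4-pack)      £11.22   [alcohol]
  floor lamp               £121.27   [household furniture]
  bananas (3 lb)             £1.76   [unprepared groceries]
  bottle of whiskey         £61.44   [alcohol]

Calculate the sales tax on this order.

Side table £135.52: household furniture, buyer-exempt → 0% → £0.00
Sparkling wine £15.77: alcohol, buyer-exempt → 0% → £0.00
Craft lager (4-pack) £11.22: alcohol, buyer-exempt → 0% → £0.00
Floor lamp £121.27: household furniture, buyer-exempt → 0% → £0.00
Bananas (3 lb) £1.76: unprepared groceries → 0% → £0.00
Bottle of whiskey £61.44: alcohol, buyer-exempt → 0% → £0.00
Unrounded tax sum = £0.00 → £0.00

£0.00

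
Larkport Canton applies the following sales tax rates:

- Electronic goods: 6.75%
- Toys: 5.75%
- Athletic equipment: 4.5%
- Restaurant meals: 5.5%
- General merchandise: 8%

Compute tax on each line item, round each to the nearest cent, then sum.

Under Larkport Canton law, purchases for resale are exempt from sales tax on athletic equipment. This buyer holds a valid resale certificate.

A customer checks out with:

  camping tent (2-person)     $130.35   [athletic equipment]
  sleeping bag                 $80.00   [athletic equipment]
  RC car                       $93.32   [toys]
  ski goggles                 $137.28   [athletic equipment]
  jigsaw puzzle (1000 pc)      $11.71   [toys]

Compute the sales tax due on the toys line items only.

RC car $93.32: toys → 5.75% → $5.37
Jigsaw puzzle (1000 pc) $11.71: toys → 5.75% → $0.67
Tax on toys = $5.37 + $0.67 = $6.04

$6.04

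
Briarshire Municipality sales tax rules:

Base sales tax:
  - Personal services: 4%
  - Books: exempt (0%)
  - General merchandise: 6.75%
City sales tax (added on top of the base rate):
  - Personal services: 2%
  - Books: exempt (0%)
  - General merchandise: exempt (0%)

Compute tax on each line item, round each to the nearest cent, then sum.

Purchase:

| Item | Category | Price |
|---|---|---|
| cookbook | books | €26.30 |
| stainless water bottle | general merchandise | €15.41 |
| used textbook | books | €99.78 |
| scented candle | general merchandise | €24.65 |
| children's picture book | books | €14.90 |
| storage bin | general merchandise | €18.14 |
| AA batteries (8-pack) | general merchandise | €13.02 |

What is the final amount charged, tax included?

€217.00

Cookbook €26.30: books → 0% + 0% city = 0% → €0.00
Stainless water bottle €15.41: general merchandise → 6.75% + 0% city = 6.75% → €1.04
Used textbook €99.78: books → 0% + 0% city = 0% → €0.00
Scented candle €24.65: general merchandise → 6.75% + 0% city = 6.75% → €1.66
Children's picture book €14.90: books → 0% + 0% city = 0% → €0.00
Storage bin €18.14: general merchandise → 6.75% + 0% city = 6.75% → €1.22
AA batteries (8-pack) €13.02: general merchandise → 6.75% + 0% city = 6.75% → €0.88
Subtotal = €212.20; tax = €4.80; total due = €217.00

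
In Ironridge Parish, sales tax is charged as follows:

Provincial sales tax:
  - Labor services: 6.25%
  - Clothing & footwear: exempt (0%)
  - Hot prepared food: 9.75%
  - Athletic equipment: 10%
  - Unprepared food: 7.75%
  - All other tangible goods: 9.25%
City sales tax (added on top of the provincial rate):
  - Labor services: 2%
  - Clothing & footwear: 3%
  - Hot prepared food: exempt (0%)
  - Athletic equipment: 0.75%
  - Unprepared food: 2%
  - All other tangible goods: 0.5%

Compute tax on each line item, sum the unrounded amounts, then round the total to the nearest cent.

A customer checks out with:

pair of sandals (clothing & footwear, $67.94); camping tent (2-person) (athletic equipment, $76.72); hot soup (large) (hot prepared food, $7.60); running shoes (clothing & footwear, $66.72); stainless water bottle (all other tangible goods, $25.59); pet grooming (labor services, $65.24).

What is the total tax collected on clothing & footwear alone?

$4.04

Pair of sandals $67.94: clothing & footwear → 0% + 3% city = 3% → $2.0382
Running shoes $66.72: clothing & footwear → 0% + 3% city = 3% → $2.0016
Tax on clothing & footwear: unrounded sum = $4.0398 → $4.04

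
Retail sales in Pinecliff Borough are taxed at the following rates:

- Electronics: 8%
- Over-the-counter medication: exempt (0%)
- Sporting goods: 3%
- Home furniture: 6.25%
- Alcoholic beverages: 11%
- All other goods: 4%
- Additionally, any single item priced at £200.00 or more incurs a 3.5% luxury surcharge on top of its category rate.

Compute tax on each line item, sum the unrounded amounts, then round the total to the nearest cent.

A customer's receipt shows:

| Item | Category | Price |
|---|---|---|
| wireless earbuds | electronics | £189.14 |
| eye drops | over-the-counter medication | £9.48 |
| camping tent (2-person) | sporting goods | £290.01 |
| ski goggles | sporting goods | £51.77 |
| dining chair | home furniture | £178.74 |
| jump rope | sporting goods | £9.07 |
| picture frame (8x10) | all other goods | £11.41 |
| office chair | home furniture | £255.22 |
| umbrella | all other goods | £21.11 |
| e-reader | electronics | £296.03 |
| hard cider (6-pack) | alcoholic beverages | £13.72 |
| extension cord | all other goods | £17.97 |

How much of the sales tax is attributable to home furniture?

Dining chair £178.74: home furniture → 6.25% → £11.17125
Office chair £255.22: home furniture → 6.25% + 3.5% surcharge = 9.75% → £24.88395
Tax on home furniture: unrounded sum = £36.0552 → £36.06

£36.06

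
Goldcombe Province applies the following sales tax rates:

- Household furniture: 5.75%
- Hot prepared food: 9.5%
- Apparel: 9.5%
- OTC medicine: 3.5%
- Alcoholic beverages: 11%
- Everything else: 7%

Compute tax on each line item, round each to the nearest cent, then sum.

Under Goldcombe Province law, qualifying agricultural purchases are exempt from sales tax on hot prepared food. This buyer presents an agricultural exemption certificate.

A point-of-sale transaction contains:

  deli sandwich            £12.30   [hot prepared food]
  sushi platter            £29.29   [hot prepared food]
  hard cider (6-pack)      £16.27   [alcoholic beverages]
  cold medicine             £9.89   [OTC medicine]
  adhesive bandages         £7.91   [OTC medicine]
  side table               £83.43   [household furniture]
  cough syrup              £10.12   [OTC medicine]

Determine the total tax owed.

Deli sandwich £12.30: hot prepared food, buyer-exempt → 0% → £0.00
Sushi platter £29.29: hot prepared food, buyer-exempt → 0% → £0.00
Hard cider (6-pack) £16.27: alcoholic beverages → 11% → £1.79
Cold medicine £9.89: OTC medicine → 3.5% → £0.35
Adhesive bandages £7.91: OTC medicine → 3.5% → £0.28
Side table £83.43: household furniture → 5.75% → £4.80
Cough syrup £10.12: OTC medicine → 3.5% → £0.35
Total tax = £1.79 + £0.35 + £0.28 + £4.80 + £0.35 = £7.57

£7.57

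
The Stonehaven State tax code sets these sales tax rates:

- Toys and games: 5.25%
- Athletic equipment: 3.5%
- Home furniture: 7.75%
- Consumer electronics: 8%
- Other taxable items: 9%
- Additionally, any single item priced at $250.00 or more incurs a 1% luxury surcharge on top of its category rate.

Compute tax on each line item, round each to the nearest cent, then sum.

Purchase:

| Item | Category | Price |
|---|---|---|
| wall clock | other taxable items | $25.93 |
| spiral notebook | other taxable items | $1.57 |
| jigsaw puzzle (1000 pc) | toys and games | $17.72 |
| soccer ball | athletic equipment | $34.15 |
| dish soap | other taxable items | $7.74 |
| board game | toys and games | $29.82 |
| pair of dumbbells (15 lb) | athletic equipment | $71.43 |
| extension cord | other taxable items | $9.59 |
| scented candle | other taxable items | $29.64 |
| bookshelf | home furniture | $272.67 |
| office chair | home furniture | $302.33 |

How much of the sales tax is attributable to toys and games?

Jigsaw puzzle (1000 pc) $17.72: toys and games → 5.25% → $0.93
Board game $29.82: toys and games → 5.25% → $1.57
Tax on toys and games = $0.93 + $1.57 = $2.50

$2.50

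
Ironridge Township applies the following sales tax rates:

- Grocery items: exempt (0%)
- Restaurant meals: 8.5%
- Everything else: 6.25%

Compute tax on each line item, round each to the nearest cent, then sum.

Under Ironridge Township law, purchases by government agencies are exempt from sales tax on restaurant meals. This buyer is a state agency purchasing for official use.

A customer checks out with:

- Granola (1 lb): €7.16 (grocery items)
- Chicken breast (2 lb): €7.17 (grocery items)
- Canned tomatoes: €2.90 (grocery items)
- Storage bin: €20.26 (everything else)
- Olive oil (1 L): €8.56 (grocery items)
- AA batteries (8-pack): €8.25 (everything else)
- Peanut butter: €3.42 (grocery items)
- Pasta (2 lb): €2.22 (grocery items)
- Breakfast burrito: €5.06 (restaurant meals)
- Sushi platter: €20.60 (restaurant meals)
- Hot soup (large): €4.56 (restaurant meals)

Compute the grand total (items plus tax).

Granola (1 lb) €7.16: grocery items → 0% → €0.00
Chicken breast (2 lb) €7.17: grocery items → 0% → €0.00
Canned tomatoes €2.90: grocery items → 0% → €0.00
Storage bin €20.26: everything else → 6.25% → €1.27
Olive oil (1 L) €8.56: grocery items → 0% → €0.00
AA batteries (8-pack) €8.25: everything else → 6.25% → €0.52
Peanut butter €3.42: grocery items → 0% → €0.00
Pasta (2 lb) €2.22: grocery items → 0% → €0.00
Breakfast burrito €5.06: restaurant meals, buyer-exempt → 0% → €0.00
Sushi platter €20.60: restaurant meals, buyer-exempt → 0% → €0.00
Hot soup (large) €4.56: restaurant meals, buyer-exempt → 0% → €0.00
Subtotal = €90.16; tax = €1.79; total due = €91.95

€91.95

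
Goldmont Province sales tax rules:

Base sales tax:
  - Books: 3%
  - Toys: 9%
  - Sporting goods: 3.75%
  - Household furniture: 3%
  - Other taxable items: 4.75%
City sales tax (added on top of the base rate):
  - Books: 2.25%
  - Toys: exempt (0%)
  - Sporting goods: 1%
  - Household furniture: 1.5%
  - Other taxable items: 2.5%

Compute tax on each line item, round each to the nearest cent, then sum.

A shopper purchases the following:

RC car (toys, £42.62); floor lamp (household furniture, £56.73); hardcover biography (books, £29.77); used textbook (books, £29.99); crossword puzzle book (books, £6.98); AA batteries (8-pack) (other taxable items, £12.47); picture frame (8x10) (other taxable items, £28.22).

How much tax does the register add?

£12.84

RC car £42.62: toys → 9% + 0% city = 9% → £3.84
Floor lamp £56.73: household furniture → 3% + 1.5% city = 4.5% → £2.55
Hardcover biography £29.77: books → 3% + 2.25% city = 5.25% → £1.56
Used textbook £29.99: books → 3% + 2.25% city = 5.25% → £1.57
Crossword puzzle book £6.98: books → 3% + 2.25% city = 5.25% → £0.37
AA batteries (8-pack) £12.47: other taxable items → 4.75% + 2.5% city = 7.25% → £0.90
Picture frame (8x10) £28.22: other taxable items → 4.75% + 2.5% city = 7.25% → £2.05
Total tax = £3.84 + £2.55 + £1.56 + £1.57 + £0.37 + £0.90 + £2.05 = £12.84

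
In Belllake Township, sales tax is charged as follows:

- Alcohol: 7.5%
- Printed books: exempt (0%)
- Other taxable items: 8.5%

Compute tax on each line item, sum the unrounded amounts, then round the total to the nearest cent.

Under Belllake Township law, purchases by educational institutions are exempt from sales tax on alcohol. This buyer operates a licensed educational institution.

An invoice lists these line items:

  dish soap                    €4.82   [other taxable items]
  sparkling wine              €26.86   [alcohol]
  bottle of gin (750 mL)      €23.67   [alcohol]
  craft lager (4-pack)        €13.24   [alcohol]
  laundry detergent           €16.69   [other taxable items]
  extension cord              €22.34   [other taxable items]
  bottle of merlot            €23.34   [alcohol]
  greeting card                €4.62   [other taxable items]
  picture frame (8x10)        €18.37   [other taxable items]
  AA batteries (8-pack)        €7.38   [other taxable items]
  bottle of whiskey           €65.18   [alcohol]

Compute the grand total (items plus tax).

€232.82

Dish soap €4.82: other taxable items → 8.5% → €0.4097
Sparkling wine €26.86: alcohol, buyer-exempt → 0% → €0.00
Bottle of gin (750 mL) €23.67: alcohol, buyer-exempt → 0% → €0.00
Craft lager (4-pack) €13.24: alcohol, buyer-exempt → 0% → €0.00
Laundry detergent €16.69: other taxable items → 8.5% → €1.41865
Extension cord €22.34: other taxable items → 8.5% → €1.8989
Bottle of merlot €23.34: alcohol, buyer-exempt → 0% → €0.00
Greeting card €4.62: other taxable items → 8.5% → €0.3927
Picture frame (8x10) €18.37: other taxable items → 8.5% → €1.56145
AA batteries (8-pack) €7.38: other taxable items → 8.5% → €0.6273
Bottle of whiskey €65.18: alcohol, buyer-exempt → 0% → €0.00
Subtotal = €226.51; unrounded tax = €6.3087 → €6.31; total due = €232.82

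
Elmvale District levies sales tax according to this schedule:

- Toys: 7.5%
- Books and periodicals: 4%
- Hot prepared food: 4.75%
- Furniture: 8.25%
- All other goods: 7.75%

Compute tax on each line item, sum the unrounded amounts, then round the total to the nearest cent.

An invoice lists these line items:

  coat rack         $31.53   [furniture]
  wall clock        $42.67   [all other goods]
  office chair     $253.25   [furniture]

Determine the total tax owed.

$26.80

Coat rack $31.53: furniture → 8.25% → $2.601225
Wall clock $42.67: all other goods → 7.75% → $3.306925
Office chair $253.25: furniture → 8.25% → $20.893125
Unrounded tax sum = $26.801275 → $26.80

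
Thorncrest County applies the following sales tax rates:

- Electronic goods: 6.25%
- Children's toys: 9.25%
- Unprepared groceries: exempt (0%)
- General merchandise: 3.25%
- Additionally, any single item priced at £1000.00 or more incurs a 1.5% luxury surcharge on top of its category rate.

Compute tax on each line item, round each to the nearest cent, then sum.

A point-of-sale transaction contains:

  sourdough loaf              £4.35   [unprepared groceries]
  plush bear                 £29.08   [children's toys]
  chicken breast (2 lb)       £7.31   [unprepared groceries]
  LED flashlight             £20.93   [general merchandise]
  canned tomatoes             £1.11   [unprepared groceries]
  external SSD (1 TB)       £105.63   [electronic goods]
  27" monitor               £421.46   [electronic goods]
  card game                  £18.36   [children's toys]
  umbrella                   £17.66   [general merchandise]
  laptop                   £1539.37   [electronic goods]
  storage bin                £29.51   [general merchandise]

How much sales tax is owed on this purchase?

£158.84

Sourdough loaf £4.35: unprepared groceries → 0% → £0.00
Plush bear £29.08: children's toys → 9.25% → £2.69
Chicken breast (2 lb) £7.31: unprepared groceries → 0% → £0.00
LED flashlight £20.93: general merchandise → 3.25% → £0.68
Canned tomatoes £1.11: unprepared groceries → 0% → £0.00
External SSD (1 TB) £105.63: electronic goods → 6.25% → £6.60
27" monitor £421.46: electronic goods → 6.25% → £26.34
Card game £18.36: children's toys → 9.25% → £1.70
Umbrella £17.66: general merchandise → 3.25% → £0.57
Laptop £1539.37: electronic goods → 6.25% + 1.5% surcharge = 7.75% → £119.30
Storage bin £29.51: general merchandise → 3.25% → £0.96
Total tax = £2.69 + £0.68 + £6.60 + £26.34 + £1.70 + £0.57 + £119.30 + £0.96 = £158.84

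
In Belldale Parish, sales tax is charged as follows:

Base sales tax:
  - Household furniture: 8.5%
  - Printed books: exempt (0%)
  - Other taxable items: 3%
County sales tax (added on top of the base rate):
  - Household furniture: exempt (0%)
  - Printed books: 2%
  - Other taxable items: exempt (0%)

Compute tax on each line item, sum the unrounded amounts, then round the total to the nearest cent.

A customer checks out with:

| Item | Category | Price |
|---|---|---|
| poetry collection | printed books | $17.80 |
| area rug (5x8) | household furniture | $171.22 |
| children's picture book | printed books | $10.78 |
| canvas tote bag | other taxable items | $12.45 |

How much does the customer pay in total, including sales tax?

Poetry collection $17.80: printed books → 0% + 2% county = 2% → $0.356
Area rug (5x8) $171.22: household furniture → 8.5% + 0% county = 8.5% → $14.5537
Children's picture book $10.78: printed books → 0% + 2% county = 2% → $0.2156
Canvas tote bag $12.45: other taxable items → 3% + 0% county = 3% → $0.3735
Subtotal = $212.25; unrounded tax = $15.4988 → $15.50; total due = $227.75

$227.75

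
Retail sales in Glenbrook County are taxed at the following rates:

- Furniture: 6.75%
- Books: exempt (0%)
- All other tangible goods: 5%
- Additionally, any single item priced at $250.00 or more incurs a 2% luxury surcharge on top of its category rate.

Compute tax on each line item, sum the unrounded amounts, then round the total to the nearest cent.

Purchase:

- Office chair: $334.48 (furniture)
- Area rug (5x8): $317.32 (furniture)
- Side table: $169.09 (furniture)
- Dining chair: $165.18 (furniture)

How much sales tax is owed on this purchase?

$79.60

Office chair $334.48: furniture → 6.75% + 2% surcharge = 8.75% → $29.267
Area rug (5x8) $317.32: furniture → 6.75% + 2% surcharge = 8.75% → $27.7655
Side table $169.09: furniture → 6.75% → $11.413575
Dining chair $165.18: furniture → 6.75% → $11.14965
Unrounded tax sum = $79.595725 → $79.60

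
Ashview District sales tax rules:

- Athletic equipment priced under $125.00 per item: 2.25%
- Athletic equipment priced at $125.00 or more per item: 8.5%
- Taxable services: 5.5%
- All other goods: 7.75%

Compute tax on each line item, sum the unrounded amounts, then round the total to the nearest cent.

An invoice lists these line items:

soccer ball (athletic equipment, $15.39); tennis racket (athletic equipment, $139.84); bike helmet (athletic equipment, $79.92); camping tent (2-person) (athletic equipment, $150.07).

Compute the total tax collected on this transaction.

$26.79

Soccer ball $15.39: athletic equipment, under $125.00 → 2.25% → $0.346275
Tennis racket $139.84: athletic equipment, $125.00 or more → 8.5% → $11.8864
Bike helmet $79.92: athletic equipment, under $125.00 → 2.25% → $1.7982
Camping tent (2-person) $150.07: athletic equipment, $125.00 or more → 8.5% → $12.75595
Unrounded tax sum = $26.786825 → $26.79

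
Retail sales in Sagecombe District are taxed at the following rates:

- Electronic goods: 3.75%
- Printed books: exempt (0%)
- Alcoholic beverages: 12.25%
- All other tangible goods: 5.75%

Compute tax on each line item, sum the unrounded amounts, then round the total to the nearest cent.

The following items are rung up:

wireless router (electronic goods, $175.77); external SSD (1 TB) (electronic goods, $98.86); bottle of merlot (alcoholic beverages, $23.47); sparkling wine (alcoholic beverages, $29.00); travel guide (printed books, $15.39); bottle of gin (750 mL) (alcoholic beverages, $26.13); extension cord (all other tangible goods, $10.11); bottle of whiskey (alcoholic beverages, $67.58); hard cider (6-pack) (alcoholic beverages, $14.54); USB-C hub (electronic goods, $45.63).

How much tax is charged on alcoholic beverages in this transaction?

Bottle of merlot $23.47: alcoholic beverages → 12.25% → $2.875075
Sparkling wine $29.00: alcoholic beverages → 12.25% → $3.5525
Bottle of gin (750 mL) $26.13: alcoholic beverages → 12.25% → $3.200925
Bottle of whiskey $67.58: alcoholic beverages → 12.25% → $8.27855
Hard cider (6-pack) $14.54: alcoholic beverages → 12.25% → $1.78115
Tax on alcoholic beverages: unrounded sum = $19.6882 → $19.69

$19.69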